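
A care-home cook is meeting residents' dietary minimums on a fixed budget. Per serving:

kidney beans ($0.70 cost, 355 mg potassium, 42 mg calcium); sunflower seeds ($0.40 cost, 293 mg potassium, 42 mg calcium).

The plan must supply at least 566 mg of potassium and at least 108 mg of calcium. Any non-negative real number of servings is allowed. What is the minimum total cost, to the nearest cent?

For a min-cost LP with two ≥-constraints, a basic feasible solution has at most two positive variables.
kidney beans only: max(566/355, 108/42) = 2.571 servings → $1.80.
sunflower seeds only: max(566/293, 108/42) = 2.571 servings → $1.03.
kidney beans + sunflower seeds: the both-tight solution has a negative serving — not a feasible corner.
So the least-cost plan costs $1.03.

$1.03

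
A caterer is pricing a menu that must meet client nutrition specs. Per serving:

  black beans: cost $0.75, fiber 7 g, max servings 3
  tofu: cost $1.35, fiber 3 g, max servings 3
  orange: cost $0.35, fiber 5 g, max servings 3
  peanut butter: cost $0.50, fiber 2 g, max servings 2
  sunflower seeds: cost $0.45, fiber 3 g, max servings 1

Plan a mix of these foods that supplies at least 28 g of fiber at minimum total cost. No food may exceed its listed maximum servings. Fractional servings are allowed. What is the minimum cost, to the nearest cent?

Cost per g of fiber: orange $0.0700, black beans $0.1071, sunflower seeds $0.1500, peanut butter $0.2500, tofu $0.4500.
Take 3 servings of orange: +15.0 g fiber for $1.05 (total $1.05, still need 13.0 g).
Take 1.857 servings of black beans: +13.0 g fiber for $1.39 (total $2.44, still need 0.0 g).
Greedy by cheapest-per-g is optimal for a single linear constraint, so the minimum cost is $2.44.

$2.44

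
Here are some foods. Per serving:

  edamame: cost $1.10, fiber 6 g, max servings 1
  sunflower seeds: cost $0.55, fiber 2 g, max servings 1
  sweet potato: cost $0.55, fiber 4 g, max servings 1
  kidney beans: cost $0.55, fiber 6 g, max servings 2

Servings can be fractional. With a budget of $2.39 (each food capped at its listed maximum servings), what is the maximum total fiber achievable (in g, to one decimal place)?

20.0 g

Fiber per dollar: kidney beans 10.91, sweet potato 7.273, edamame 5.455, sunflower seeds 3.636.
Take 2 servings of kidney beans: spends $1.10, +12.0 g fiber (running total 12.0 g).
Take 1 serving of sweet potato: spends $0.55, +4.0 g fiber (running total 16.0 g).
Take 0.6727 servings of edamame: spends $0.74, +4.0 g fiber (running total 20.0 g).
Filling greedily by fiber-per-dollar is optimal for one linear limit, giving 20.0 g.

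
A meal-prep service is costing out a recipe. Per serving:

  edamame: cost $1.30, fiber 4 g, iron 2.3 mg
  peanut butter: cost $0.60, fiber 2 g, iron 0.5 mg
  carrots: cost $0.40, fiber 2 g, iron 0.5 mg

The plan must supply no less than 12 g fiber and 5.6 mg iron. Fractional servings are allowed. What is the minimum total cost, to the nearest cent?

$3.40

edamame only: max(12/4, 5.6/2.3) = 3 servings → $3.90.
peanut butter only: max(12/2, 5.6/0.5) = 11.2 servings → $6.72.
carrots only: max(12/2, 5.6/0.5) = 11.2 servings → $4.48.
edamame + peanut butter with both tight: 2 servings and 2 servings → $3.80.
edamame + carrots with both tight: 2 servings and 2 servings → $3.40.
peanut butter + carrots (both tight): parallel constraints — no distinct corner.
Cheapest feasible corner: $3.40.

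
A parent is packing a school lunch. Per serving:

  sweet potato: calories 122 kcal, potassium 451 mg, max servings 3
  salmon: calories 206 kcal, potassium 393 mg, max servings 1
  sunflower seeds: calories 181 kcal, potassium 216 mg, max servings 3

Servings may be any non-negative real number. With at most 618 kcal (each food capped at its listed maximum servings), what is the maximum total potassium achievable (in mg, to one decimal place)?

Potassium per kcal: sweet potato 3.697, salmon 1.908, sunflower seeds 1.193.
Take 3 servings of sweet potato: uses 366 kcal, +1353.0 mg potassium (running total 1353.0 mg).
Take 1 serving of salmon: uses 206 kcal, +393.0 mg potassium (running total 1746.0 mg).
Take 0.2541 servings of sunflower seeds: uses 46 kcal, +54.9 mg potassium (running total 1800.9 mg).
Greedy by best ratio exhausts the calories allowance optimally: 1800.9 mg.

1800.9 mg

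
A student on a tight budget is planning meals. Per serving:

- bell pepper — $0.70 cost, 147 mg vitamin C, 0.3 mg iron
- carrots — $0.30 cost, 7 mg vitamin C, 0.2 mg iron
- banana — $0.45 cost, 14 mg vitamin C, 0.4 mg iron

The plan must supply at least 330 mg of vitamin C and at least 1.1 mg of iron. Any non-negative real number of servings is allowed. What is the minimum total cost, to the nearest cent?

$2.01

An LP optimum is at a vertex; with two nutrient constraints at most two foods are used. Check each candidate.
bell pepper only: max(330/147, 1.1/0.3) = 3.667 servings → $2.57.
carrots only: max(330/7, 1.1/0.2) = 47.14 servings → $14.14.
banana only: max(330/14, 1.1/0.4) = 23.57 servings → $10.61.
bell pepper + carrots with both tight: 2.136 servings and 2.297 servings → $2.18.
bell pepper + banana with both tight: 2.136 servings and 1.148 servings → $2.01.
carrots + banana (both tight): parallel constraints — no distinct corner.
So the least-cost plan costs $2.01.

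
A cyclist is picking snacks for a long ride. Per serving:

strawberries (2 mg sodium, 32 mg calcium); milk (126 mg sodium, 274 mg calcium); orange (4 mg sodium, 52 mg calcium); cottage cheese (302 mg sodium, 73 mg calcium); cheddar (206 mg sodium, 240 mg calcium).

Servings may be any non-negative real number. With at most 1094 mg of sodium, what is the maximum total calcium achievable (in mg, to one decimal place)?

17504.0 mg

Calcium per mg sodium: strawberries 16, orange 13, milk 2.175, cheddar 1.165, cottage cheese 0.2417.
With no serving limits, spend the whole sodium allowance on strawberries: 1094 mg / 2 mg × 32 mg = 17504.0 mg.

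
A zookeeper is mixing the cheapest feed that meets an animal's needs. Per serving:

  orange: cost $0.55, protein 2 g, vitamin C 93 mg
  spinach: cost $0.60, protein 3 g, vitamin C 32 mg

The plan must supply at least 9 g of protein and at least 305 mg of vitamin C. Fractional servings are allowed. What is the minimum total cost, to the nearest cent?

$2.24

Two binding constraints pin down two serving amounts, so the optimal mix uses at most two foods. The candidates are each food alone (scaled to the tighter of protein/vitamin C) and each pair with both constraints tight.
orange only: max(9/2, 305/93) = 4.5 servings → $2.48.
spinach only: max(9/3, 305/32) = 9.531 servings → $5.72.
orange + spinach with both tight: 2.916 servings and 1.056 servings → $2.24.
So the least-cost plan costs $2.24.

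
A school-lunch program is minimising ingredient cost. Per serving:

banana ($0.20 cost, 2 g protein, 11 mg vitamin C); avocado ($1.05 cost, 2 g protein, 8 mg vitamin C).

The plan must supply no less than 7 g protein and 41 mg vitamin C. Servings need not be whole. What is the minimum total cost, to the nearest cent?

Minimising a linear cost over {protein ≥ 7, vitamin C ≥ 41, servings ≥ 0} — the optimum is at a vertex, using one or two foods.
banana only: max(7/2, 41/11) = 3.727 servings → $0.75.
avocado only: max(7/2, 41/8) = 5.125 servings → $5.38.
banana + avocado: the both-tight solution has a negative serving — not a feasible corner.
The minimum over all feasible corners is $0.75.

$0.75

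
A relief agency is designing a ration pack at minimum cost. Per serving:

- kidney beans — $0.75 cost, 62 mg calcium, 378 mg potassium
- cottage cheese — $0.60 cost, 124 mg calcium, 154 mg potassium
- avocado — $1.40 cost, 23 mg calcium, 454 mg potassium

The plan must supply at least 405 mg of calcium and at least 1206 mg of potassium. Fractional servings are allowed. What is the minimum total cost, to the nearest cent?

$3.01

Two binding constraints pin down two serving amounts, so the optimal mix uses at most two foods. The candidates are each food alone (scaled to the tighter of calcium/potassium) and each pair with both constraints tight.
kidney beans only: max(405/62, 1206/378) = 6.532 servings → $4.90.
cottage cheese only: max(405/124, 1206/154) = 7.831 servings → $4.70.
avocado only: max(405/23, 1206/454) = 17.61 servings → $24.65.
kidney beans + cottage cheese with both tight: 2.336 servings and 2.098 servings → $3.01.
kidney beans + avocado with both targets exact would need a negative amount; discard.
cottage cheese + avocado with both tight: 2.96 servings and 1.652 servings → $4.09.
Cheapest feasible corner: $3.01.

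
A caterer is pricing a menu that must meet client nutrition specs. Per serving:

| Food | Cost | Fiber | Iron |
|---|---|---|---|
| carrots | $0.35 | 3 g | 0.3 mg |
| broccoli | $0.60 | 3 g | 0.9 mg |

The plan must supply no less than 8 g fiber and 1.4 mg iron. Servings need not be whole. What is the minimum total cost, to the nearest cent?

$1.18

At the optimum either one food covers both requirements or two foods hit both targets exactly; no other combination can be cheaper.
carrots only: max(8/3, 1.4/0.3) = 4.667 servings → $1.63.
broccoli only: max(8/3, 1.4/0.9) = 2.667 servings → $1.60.
carrots + broccoli with both tight: 1.667 servings and 1 serving → $1.18.
Cheapest feasible corner: $1.18.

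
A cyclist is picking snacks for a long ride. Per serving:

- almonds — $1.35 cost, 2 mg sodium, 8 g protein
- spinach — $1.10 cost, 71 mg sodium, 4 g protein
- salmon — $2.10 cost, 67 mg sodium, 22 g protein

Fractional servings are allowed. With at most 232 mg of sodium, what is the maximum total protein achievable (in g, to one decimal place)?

928.0 g

Protein per mg sodium: almonds 4, salmon 0.3284, spinach 0.05634.
With no serving limits, spend the whole sodium allowance on almonds: 232 mg / 2 mg × 8 g = 928.0 g.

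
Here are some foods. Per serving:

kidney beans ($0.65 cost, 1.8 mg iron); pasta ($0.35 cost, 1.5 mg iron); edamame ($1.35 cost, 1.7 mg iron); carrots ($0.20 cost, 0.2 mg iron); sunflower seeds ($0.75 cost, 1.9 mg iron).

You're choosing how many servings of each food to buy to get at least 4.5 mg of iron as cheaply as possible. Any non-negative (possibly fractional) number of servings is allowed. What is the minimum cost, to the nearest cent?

$1.05

Cost per mg of iron: pasta $0.2333, kidney beans $0.3611, sunflower seeds $0.3947, edamame $0.7941, carrots $1.0000.
With no serving limits, use only pasta: 4.5 mg / 1.5 mg = 3 servings × $0.35 = $1.05.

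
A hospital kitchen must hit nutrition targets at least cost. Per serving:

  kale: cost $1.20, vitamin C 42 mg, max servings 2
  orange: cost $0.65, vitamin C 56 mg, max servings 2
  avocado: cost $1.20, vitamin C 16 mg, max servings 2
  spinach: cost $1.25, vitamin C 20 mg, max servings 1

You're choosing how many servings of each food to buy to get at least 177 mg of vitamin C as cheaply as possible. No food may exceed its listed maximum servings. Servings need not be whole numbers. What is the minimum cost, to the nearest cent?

Cost per mg of vitamin C: orange $0.0116, kale $0.0286, spinach $0.0625, avocado $0.0750.
Take 2 servings of orange: +112.0 mg vitamin C for $1.30 (total $1.30, still need 65.0 mg).
Take 1.548 servings of kale: +65.0 mg vitamin C for $1.86 (total $3.16, still need 0.0 mg).
Filling from the cheapest source first is optimal under one linear minimum: $3.16.

$3.16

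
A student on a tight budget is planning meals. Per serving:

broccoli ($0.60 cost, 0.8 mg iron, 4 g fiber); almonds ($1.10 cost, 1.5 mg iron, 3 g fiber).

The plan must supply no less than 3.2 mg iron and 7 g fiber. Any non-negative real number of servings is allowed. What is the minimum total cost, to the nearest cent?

Two binding constraints pin down two serving amounts, so the optimal mix uses at most two foods. The candidates are each food alone (scaled to the tighter of iron/fiber) and each pair with both constraints tight.
broccoli only: max(3.2/0.8, 7/4) = 4 servings → $2.40.
almonds only: max(3.2/1.5, 7/3) = 2.333 servings → $2.57.
broccoli + almonds with both tight: 0.25 servings and 2 servings → $2.35.
So the least-cost plan costs $2.35.

$2.35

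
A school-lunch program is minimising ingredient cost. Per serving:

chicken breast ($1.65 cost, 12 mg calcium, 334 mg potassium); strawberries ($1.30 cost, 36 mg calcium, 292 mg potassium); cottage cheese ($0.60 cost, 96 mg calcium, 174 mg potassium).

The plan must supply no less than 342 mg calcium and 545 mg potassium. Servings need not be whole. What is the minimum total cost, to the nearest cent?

chicken breast only: max(342/12, 545/334) = 28.5 servings → $47.02.
strawberries only: max(342/36, 545/292) = 9.5 servings → $12.35.
cottage cheese only: max(342/96, 545/174) = 3.562 servings → $2.14.
chicken breast + strawberries: intersection lies outside the first quadrant.
chicken breast + cottage cheese: the both-tight solution has a negative serving — not a feasible corner.
strawberries + cottage cheese: the both-tight solution has a negative serving — not a feasible corner.
So the least-cost plan costs $2.14.

$2.14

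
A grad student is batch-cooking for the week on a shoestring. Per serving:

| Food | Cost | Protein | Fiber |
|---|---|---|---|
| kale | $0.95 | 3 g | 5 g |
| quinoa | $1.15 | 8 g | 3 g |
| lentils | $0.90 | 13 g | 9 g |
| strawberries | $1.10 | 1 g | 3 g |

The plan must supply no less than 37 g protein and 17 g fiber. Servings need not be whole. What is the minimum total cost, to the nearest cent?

$2.56

kale only: max(37/3, 17/5) = 12.33 servings → $11.72.
quinoa only: max(37/8, 17/3) = 5.667 servings → $6.52.
lentils only: max(37/13, 17/9) = 2.846 servings → $2.56.
strawberries only: max(37/1, 17/3) = 37 servings → $40.70.
kale + quinoa with both tight: 0.8065 servings and 4.323 servings → $5.74.
kale + lentils with both targets exact would need a negative amount; discard.
kale + strawberries with both targets exact would need a negative amount; discard.
quinoa + lentils with both tight: 3.394 servings and 0.7576 servings → $4.58.
quinoa + strawberries with both tight: 4.476 servings and 1.19 servings → $6.46.
lentils + strawberries with both targets exact would need a negative amount; discard.
The minimum over all feasible corners is $2.56.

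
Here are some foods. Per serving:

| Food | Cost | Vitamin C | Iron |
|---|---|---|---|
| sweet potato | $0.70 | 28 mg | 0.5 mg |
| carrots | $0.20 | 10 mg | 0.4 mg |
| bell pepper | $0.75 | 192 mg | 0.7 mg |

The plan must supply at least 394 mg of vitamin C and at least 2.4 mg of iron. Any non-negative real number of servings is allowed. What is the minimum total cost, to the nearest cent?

$1.97

sweet potato only: max(394/28, 2.4/0.5) = 14.07 servings → $9.85.
carrots only: max(394/10, 2.4/0.4) = 39.4 servings → $7.88.
bell pepper only: max(394/192, 2.4/0.7) = 3.429 servings → $2.57.
sweet potato + carrots: intersection lies outside the first quadrant.
sweet potato + bell pepper with both tight: 2.421 servings and 1.699 servings → $2.97.
carrots + bell pepper with both tight: 2.65 servings and 1.914 servings → $1.97.
The minimum over all feasible corners is $1.97.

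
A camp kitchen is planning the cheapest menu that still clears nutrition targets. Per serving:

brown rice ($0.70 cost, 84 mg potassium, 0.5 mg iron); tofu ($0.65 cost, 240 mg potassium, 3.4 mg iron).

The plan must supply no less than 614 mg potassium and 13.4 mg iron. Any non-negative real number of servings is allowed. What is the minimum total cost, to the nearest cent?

An LP optimum is at a vertex; with two nutrient constraints at most two foods are used. Check each candidate.
brown rice only: max(614/84, 13.4/0.5) = 26.8 servings → $18.76.
tofu only: max(614/240, 13.4/3.4) = 3.941 servings → $2.56.
brown rice + tofu: intersection lies outside the first quadrant.
Cheapest feasible corner: $2.56.

$2.56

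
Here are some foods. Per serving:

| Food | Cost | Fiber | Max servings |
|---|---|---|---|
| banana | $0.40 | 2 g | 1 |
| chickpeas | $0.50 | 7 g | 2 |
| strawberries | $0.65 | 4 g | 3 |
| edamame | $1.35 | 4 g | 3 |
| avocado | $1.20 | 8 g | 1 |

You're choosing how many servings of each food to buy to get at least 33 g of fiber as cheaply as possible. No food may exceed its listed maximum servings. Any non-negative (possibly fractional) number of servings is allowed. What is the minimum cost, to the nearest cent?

$3.99

Cost per g of fiber: chickpeas $0.0714, avocado $0.1500, strawberries $0.1625, banana $0.2000, edamame $0.3375.
Take 2 servings of chickpeas: +14.0 g fiber for $1.00 (total $1.00, still need 19.0 g).
Take 1 serving of avocado: +8.0 g fiber for $1.20 (total $2.20, still need 11.0 g).
Take 2.75 servings of strawberries: +11.0 g fiber for $1.79 (total $3.99, still need 0.0 g).
Greedy by cheapest-per-g is optimal for a single linear constraint, so the minimum cost is $3.99.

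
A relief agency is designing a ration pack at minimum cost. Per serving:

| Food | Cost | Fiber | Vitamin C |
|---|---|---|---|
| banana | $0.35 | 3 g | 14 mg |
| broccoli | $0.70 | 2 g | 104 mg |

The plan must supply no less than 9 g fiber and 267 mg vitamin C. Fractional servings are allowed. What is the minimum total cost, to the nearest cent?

The cheapest plan sits at a corner of the feasible region — with two constraints it uses at most two foods.
banana only: max(9/3, 267/14) = 19.07 servings → $6.67.
broccoli only: max(9/2, 267/104) = 4.5 servings → $3.15.
banana + broccoli with both tight: 1.415 servings and 2.377 servings → $2.16.
Cheapest feasible corner: $2.16.

$2.16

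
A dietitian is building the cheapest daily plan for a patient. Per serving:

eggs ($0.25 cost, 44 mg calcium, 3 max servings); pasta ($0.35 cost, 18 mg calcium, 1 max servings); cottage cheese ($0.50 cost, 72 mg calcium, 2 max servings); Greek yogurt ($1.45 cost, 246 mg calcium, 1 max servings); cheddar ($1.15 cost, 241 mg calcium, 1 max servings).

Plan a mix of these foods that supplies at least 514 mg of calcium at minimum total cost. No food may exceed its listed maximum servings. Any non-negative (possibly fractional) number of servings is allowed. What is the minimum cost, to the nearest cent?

Cost per mg of calcium: cheddar $0.0048, eggs $0.0057, Greek yogurt $0.0059, cottage cheese $0.0069, pasta $0.0194.
Take 1 serving of cheddar: +241.0 mg calcium for $1.15 (total $1.15, still need 273.0 mg).
Take 3 servings of eggs: +132.0 mg calcium for $0.75 (total $1.90, still need 141.0 mg).
Take 0.5732 servings of Greek yogurt: +141.0 mg calcium for $0.83 (total $2.73, still need 0.0 mg).
Greedy by cheapest-per-mg is optimal for a single linear constraint, so the minimum cost is $2.73.

$2.73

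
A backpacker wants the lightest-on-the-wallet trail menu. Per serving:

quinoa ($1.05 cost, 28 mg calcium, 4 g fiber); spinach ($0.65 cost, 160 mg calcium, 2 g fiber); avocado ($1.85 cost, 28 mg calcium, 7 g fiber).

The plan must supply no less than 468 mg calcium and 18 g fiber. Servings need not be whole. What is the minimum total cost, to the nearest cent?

$5.02

quinoa only: max(468/28, 18/4) = 16.71 servings → $17.55.
spinach only: max(468/160, 18/2) = 9 servings → $5.85.
avocado only: max(468/28, 18/7) = 16.71 servings → $30.92.
quinoa + spinach with both tight: 3.329 servings and 2.342 servings → $5.02.
quinoa + avocado: the both-tight solution has a negative serving — not a feasible corner.
spinach + avocado with both tight: 2.605 servings and 1.827 servings → $5.07.
The minimum over all feasible corners is $5.02.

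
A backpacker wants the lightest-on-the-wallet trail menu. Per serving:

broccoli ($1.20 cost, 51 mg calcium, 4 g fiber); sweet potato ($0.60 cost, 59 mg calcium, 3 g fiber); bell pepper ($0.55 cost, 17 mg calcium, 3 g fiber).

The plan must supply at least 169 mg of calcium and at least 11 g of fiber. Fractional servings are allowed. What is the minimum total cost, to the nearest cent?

$2.14

For a min-cost LP with two ≥-constraints, a basic feasible solution has at most two positive variables.
broccoli only: max(169/51, 11/4) = 3.314 servings → $3.98.
sweet potato only: max(169/59, 11/3) = 3.667 servings → $2.20.
bell pepper only: max(169/17, 11/3) = 9.941 servings → $5.47.
broccoli + sweet potato with both tight: 1.711 servings and 1.386 servings → $2.88.
broccoli + bell pepper: intersection lies outside the first quadrant.
sweet potato + bell pepper with both tight: 2.54 servings and 1.127 servings → $2.14.
Cheapest feasible corner: $2.14.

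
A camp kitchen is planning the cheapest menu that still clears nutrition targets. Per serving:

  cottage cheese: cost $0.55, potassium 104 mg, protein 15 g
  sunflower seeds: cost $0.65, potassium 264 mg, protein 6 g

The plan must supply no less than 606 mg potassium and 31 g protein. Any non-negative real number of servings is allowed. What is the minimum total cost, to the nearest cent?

$1.89

cottage cheese only: max(606/104, 31/15) = 5.827 servings → $3.20.
sunflower seeds only: max(606/264, 31/6) = 5.167 servings → $3.36.
cottage cheese + sunflower seeds with both tight: 1.363 servings and 1.758 servings → $1.89.
The minimum over all feasible corners is $1.89.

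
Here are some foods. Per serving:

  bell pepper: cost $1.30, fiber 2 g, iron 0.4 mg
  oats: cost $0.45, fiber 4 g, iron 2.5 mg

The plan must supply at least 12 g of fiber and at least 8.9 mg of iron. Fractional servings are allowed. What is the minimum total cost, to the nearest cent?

$1.60

Minimising a linear cost over {fiber ≥ 12, iron ≥ 8.9, servings ≥ 0} — the optimum is at a vertex, using one or two foods.
bell pepper only: max(12/2, 8.9/0.4) = 22.25 servings → $28.93.
oats only: max(12/4, 8.9/2.5) = 3.56 servings → $1.60.
bell pepper + oats with both targets exact would need a negative amount; discard.
So the least-cost plan costs $1.60.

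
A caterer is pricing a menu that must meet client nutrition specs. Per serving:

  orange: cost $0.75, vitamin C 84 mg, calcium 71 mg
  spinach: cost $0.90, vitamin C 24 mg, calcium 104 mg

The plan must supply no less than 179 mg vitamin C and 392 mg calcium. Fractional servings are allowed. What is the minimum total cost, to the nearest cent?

An LP optimum is at a vertex; with two nutrient constraints at most two foods are used. Check each candidate.
orange only: max(179/84, 392/71) = 5.521 servings → $4.14.
spinach only: max(179/24, 392/104) = 7.458 servings → $6.71.
orange + spinach with both tight: 1.309 servings and 2.875 servings → $3.57.
Cheapest feasible corner: $3.57.

$3.57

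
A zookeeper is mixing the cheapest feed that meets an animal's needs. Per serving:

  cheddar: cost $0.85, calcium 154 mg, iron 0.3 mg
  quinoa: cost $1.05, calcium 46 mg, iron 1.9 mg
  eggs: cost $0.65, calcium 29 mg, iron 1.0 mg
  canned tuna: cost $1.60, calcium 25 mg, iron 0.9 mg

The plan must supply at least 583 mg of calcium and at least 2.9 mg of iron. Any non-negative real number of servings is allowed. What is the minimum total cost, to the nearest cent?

A basic optimal solution has at most two foods positive. Try each food alone and each pair with both targets met exactly.
cheddar only: max(583/154, 2.9/0.3) = 9.667 servings → $8.22.
quinoa only: max(583/46, 2.9/1.9) = 12.67 servings → $13.31.
eggs only: max(583/29, 2.9/1.0) = 20.1 servings → $13.07.
canned tuna only: max(583/25, 2.9/0.9) = 23.32 servings → $37.31.
cheddar + quinoa with both tight: 3.495 servings and 0.9745 servings → $3.99.
cheddar + eggs with both tight: 3.434 servings and 1.87 servings → $4.13.
cheddar + canned tuna with both tight: 3.449 servings and 2.072 servings → $6.25.
quinoa + eggs with both targets exact would need a negative amount; discard.
quinoa + canned tuna with both targets exact would need a negative amount; discard.
eggs + canned tuna: intersection lies outside the first quadrant.
The minimum over all feasible corners is $3.99.

$3.99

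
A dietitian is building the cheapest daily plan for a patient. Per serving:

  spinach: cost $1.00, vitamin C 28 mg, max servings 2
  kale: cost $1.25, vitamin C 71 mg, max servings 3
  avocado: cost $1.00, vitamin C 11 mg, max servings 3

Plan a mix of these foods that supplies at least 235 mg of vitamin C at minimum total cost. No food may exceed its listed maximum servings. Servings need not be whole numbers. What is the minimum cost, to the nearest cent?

$4.54

Cost per mg of vitamin C: kale $0.0176, spinach $0.0357, avocado $0.0909.
Take 3 servings of kale: +213.0 mg vitamin C for $3.75 (total $3.75, still need 22.0 mg).
Take 0.7857 servings of spinach: +22.0 mg vitamin C for $0.79 (total $4.54, still need 0.0 mg).
Filling from the cheapest source first is optimal under one linear minimum: $4.54.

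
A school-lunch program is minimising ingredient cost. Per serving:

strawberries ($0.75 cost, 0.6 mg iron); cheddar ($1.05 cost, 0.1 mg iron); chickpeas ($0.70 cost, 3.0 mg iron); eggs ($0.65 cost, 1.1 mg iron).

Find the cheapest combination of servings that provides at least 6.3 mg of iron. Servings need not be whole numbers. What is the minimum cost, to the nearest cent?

Cost per mg of iron: chickpeas $0.2333, eggs $0.5909, strawberries $1.2500, cheddar $10.5000.
With no serving limits, use only chickpeas: 6.3 mg / 3.0 mg = 2.1 servings × $0.70 = $1.47.

$1.47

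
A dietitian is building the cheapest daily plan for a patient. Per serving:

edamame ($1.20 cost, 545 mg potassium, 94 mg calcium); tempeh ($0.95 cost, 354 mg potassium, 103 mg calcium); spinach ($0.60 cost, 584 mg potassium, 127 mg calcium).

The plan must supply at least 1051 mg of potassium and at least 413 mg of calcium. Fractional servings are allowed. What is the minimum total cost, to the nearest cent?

edamame only: max(1051/545, 413/94) = 4.394 servings → $5.27.
tempeh only: max(1051/354, 413/103) = 4.01 servings → $3.81.
spinach only: max(1051/584, 413/127) = 3.252 servings → $1.95.
edamame + tempeh: the both-tight solution has a negative serving — not a feasible corner.
edamame + spinach: the both-tight solution has a negative serving — not a feasible corner.
tempeh + spinach with both targets exact would need a negative amount; discard.
So the least-cost plan costs $1.95.

$1.95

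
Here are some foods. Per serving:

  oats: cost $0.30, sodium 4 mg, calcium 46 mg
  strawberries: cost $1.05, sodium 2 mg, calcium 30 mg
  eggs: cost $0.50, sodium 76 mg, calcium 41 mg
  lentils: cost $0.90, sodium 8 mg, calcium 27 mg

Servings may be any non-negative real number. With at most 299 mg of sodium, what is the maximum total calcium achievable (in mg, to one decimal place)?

Calcium per mg sodium: strawberries 15, oats 11.5, lentils 3.375, eggs 0.5395.
With no serving limits, spend the whole sodium allowance on strawberries: 299 mg / 2 mg × 30 mg = 4485.0 mg.

4485.0 mg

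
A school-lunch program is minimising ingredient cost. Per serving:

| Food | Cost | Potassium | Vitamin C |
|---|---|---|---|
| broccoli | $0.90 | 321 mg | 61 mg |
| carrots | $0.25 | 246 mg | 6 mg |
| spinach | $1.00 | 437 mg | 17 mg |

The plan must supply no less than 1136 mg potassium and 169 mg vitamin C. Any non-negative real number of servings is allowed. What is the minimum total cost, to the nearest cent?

$2.68

Two binding constraints pin down two serving amounts, so the optimal mix uses at most two foods. The candidates are each food alone (scaled to the tighter of potassium/vitamin C) and each pair with both constraints tight.
broccoli only: max(1136/321, 169/61) = 3.539 servings → $3.19.
carrots only: max(1136/246, 169/6) = 28.17 servings → $7.04.
spinach only: max(1136/437, 169/17) = 9.941 servings → $9.94.
broccoli + carrots with both tight: 2.657 servings and 1.15 servings → $2.68.
broccoli + spinach with both tight: 2.573 servings and 0.7098 servings → $3.03.
carrots + spinach with both targets exact would need a negative amount; discard.
The minimum over all feasible corners is $2.68.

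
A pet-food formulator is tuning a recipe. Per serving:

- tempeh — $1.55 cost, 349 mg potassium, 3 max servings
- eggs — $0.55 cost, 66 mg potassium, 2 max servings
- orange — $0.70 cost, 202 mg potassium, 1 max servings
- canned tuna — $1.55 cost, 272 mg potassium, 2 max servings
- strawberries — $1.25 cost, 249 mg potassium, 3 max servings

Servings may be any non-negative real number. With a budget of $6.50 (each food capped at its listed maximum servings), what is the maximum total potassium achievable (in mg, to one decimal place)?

Potassium per dollar: orange 288.6, tempeh 225.2, strawberries 199.2, canned tuna 175.5, eggs 120.
Take 1 serving of orange: spends $0.70, +202.0 mg potassium (running total 202.0 mg).
Take 3 servings of tempeh: spends $4.65, +1047.0 mg potassium (running total 1249.0 mg).
Take 0.92 servings of strawberries: spends $1.15, +229.1 mg potassium (running total 1478.1 mg).
Greedy by best ratio exhausts the cost allowance optimally: 1478.1 mg.

1478.1 mg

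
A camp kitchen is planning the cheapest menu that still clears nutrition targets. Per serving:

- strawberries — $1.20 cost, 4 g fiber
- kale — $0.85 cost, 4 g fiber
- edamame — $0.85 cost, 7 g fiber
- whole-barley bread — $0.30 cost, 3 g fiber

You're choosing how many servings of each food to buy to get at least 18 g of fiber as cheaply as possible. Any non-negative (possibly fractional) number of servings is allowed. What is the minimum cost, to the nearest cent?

$1.80

Cost per g of fiber: whole-barley bread $0.1000, edamame $0.1214, kale $0.2125, strawberries $0.3000.
With no serving limits, use only whole-barley bread: 18 g / 3 g = 6 servings × $0.30 = $1.80.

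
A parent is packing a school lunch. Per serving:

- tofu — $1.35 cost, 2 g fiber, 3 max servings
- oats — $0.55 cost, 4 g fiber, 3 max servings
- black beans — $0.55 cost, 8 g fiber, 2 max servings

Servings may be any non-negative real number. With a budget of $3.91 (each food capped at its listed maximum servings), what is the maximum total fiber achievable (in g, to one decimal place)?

29.7 g

Fiber per dollar: black beans 14.55, oats 7.273, tofu 1.481.
Take 2 servings of black beans: spends $1.10, +16.0 g fiber (running total 16.0 g).
Take 3 servings of oats: spends $1.65, +12.0 g fiber (running total 28.0 g).
Take 0.8593 servings of tofu: spends $1.16, +1.7 g fiber (running total 29.7 g).
Filling greedily by fiber-per-dollar is optimal for one linear limit, giving 29.7 g.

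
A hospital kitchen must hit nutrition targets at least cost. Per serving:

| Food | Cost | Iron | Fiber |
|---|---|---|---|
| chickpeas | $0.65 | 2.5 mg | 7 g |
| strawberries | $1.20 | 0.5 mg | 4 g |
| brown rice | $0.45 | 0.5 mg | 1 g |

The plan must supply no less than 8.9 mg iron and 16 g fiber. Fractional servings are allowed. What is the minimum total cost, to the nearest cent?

Two binding constraints pin down two serving amounts, so the optimal mix uses at most two foods. The candidates are each food alone (scaled to the tighter of iron/fiber) and each pair with both constraints tight.
chickpeas only: max(8.9/2.5, 16/7) = 3.56 servings → $2.31.
strawberries only: max(8.9/0.5, 16/4) = 17.8 servings → $21.36.
brown rice only: max(8.9/0.5, 16/1) = 17.8 servings → $8.01.
chickpeas + strawberries: the both-tight solution has a negative serving — not a feasible corner.
chickpeas + brown rice with both targets exact would need a negative amount; discard.
strawberries + brown rice with both targets exact would need a negative amount; discard.
Cheapest feasible corner: $2.31.

$2.31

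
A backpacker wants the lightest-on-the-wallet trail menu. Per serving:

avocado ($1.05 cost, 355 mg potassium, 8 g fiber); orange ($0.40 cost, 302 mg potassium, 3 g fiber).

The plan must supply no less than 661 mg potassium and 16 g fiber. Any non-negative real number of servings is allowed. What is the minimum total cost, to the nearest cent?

$2.10

An LP optimum is at a vertex; with two nutrient constraints at most two foods are used. Check each candidate.
avocado only: max(661/355, 16/8) = 2 servings → $2.10.
orange only: max(661/302, 16/3) = 5.333 servings → $2.13.
avocado + orange with both targets exact would need a negative amount; discard.
Cheapest feasible corner: $2.10.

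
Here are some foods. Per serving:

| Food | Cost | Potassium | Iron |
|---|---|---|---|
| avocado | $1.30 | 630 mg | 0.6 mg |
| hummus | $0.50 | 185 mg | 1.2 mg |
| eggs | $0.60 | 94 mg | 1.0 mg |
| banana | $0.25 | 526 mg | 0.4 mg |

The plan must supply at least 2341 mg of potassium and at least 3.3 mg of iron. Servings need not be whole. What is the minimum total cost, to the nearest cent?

$1.70

avocado only: max(2341/630, 3.3/0.6) = 5.5 servings → $7.15.
hummus only: max(2341/185, 3.3/1.2) = 12.65 servings → $6.33.
eggs only: max(2341/94, 3.3/1.0) = 24.9 servings → $14.94.
banana only: max(2341/526, 3.3/0.4) = 8.25 servings → $2.06.
avocado + hummus with both tight: 3.409 servings and 1.046 servings → $4.95.
avocado + eggs with both tight: 3.54 servings and 1.176 servings → $5.31.
avocado + banana with both targets exact would need a negative amount; discard.
hummus + eggs: intersection lies outside the first quadrant.
hummus + banana with both tight: 1.435 servings and 3.946 servings → $1.70.
eggs + banana with both tight: 1.637 servings and 4.158 servings → $2.02.
So the least-cost plan costs $1.70.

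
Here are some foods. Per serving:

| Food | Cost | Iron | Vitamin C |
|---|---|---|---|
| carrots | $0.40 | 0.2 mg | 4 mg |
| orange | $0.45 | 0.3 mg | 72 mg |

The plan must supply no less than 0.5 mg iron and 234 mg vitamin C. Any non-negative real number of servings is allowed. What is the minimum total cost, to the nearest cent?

carrots only: max(0.5/0.2, 234/4) = 58.5 servings → $23.40.
orange only: max(0.5/0.3, 234/72) = 3.25 servings → $1.46.
carrots + orange: intersection lies outside the first quadrant.
Cheapest feasible corner: $1.46.

$1.46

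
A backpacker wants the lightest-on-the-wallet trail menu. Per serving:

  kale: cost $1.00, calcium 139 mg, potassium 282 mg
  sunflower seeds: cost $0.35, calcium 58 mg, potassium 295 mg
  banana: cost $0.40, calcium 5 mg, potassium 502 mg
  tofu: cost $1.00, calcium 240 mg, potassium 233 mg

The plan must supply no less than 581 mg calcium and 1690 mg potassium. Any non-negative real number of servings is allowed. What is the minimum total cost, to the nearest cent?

Check every corner: each single food scaled to meet both minima, and each pair solved so both constraints bind.
kale only: max(581/139, 1690/282) = 5.993 servings → $5.99.
sunflower seeds only: max(581/58, 1690/295) = 10.02 servings → $3.51.
banana only: max(581/5, 1690/502) = 116.2 servings → $46.48.
tofu only: max(581/240, 1690/233) = 7.253 servings → $7.25.
kale + sunflower seeds with both tight: 2.977 servings and 2.883 servings → $3.99.
kale + banana with both tight: 4.142 servings and 1.039 servings → $4.56.
kale + tofu: the both-tight solution has a negative serving — not a feasible corner.
sunflower seeds + banana: intersection lies outside the first quadrant.
sunflower seeds + tofu with both tight: 4.717 servings and 1.281 servings → $2.93.
banana + tofu with both tight: 2.265 servings and 2.374 servings → $3.28.
Cheapest feasible corner: $2.93.

$2.93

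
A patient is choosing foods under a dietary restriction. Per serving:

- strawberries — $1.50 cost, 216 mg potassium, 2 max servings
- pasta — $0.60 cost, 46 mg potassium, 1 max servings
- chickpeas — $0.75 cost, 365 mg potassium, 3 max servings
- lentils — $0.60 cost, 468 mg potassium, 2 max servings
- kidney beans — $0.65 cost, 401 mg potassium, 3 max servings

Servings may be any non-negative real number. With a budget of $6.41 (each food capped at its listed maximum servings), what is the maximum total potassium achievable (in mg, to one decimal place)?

3379.4 mg

Potassium per dollar: lentils 780, kidney beans 616.9, chickpeas 486.7, strawberries 144, pasta 76.67.
Take 2 servings of lentils: spends $1.20, +936.0 mg potassium (running total 936.0 mg).
Take 3 servings of kidney beans: spends $1.95, +1203.0 mg potassium (running total 2139.0 mg).
Take 3 servings of chickpeas: spends $2.25, +1095.0 mg potassium (running total 3234.0 mg).
Take 0.6733 servings of strawberries: spends $1.01, +145.4 mg potassium (running total 3379.4 mg).
Filling greedily by potassium-per-dollar is optimal for one linear limit, giving 3379.4 mg.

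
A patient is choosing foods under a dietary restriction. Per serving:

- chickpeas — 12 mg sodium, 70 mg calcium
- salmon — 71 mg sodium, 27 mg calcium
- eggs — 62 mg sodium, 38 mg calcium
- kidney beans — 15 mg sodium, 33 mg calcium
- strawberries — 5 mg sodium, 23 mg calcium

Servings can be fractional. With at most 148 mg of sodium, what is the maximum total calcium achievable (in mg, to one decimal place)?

Calcium per mg sodium: chickpeas 5.833, strawberries 4.6, kidney beans 2.2, eggs 0.6129, salmon 0.3803.
With no serving limits, spend the whole sodium allowance on chickpeas: 148 mg / 12 mg × 70 mg = 863.3 mg.

863.3 mg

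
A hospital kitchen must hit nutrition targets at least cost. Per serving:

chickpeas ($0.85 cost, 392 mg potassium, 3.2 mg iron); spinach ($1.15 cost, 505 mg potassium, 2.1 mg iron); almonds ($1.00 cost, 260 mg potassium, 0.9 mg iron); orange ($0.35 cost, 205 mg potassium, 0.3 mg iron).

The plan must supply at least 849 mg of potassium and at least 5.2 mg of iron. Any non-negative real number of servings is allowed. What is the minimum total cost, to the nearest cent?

$1.72

chickpeas only: max(849/392, 5.2/3.2) = 2.166 servings → $1.84.
spinach only: max(849/505, 5.2/2.1) = 2.476 servings → $2.85.
almonds only: max(849/260, 5.2/0.9) = 5.778 servings → $5.78.
orange only: max(849/205, 5.2/0.3) = 17.33 servings → $6.07.
chickpeas + spinach with both tight: 1.063 servings and 0.8557 servings → $1.89.
chickpeas + almonds with both tight: 1.227 servings and 1.416 servings → $2.46.
chickpeas + orange with both tight: 1.507 servings and 1.26 servings → $1.72.
spinach + almonds: intersection lies outside the first quadrant.
spinach + orange: intersection lies outside the first quadrant.
almonds + orange: the both-tight solution has a negative serving — not a feasible corner.
Cheapest feasible corner: $1.72.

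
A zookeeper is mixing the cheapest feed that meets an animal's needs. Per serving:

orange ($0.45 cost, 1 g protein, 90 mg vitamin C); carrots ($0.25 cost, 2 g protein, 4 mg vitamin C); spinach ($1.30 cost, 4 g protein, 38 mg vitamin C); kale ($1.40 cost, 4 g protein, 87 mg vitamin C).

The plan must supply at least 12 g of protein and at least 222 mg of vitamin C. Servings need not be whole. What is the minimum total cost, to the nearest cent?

$2.23

This is a tiny linear program; its minimum lies at a vertex of the feasible set. List the vertices and price them.
orange only: max(12/1, 222/90) = 12 servings → $5.40.
carrots only: max(12/2, 222/4) = 55.5 servings → $13.88.
spinach only: max(12/4, 222/38) = 5.842 servings → $7.59.
kale only: max(12/4, 222/87) = 3 servings → $4.20.
orange + carrots with both tight: 2.25 servings and 4.875 servings → $2.23.
orange + spinach with both tight: 1.342 servings and 2.665 servings → $4.07.
orange + kale: the both-tight solution has a negative serving — not a feasible corner.
carrots + spinach: the both-tight solution has a negative serving — not a feasible corner.
carrots + kale with both tight: 0.9873 servings and 2.506 servings → $3.76.
spinach + kale with both tight: 0.7959 servings and 2.204 servings → $4.12.
The minimum over all feasible corners is $2.23.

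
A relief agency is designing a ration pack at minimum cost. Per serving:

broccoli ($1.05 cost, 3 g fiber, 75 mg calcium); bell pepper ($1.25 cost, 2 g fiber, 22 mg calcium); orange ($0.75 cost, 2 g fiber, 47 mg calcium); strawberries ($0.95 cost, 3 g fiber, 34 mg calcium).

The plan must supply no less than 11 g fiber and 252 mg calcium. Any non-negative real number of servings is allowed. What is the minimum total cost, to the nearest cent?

For a min-cost LP with two ≥-constraints, a basic feasible solution has at most two positive variables.
broccoli only: max(11/3, 252/75) = 3.667 servings → $3.85.
bell pepper only: max(11/2, 252/22) = 11.45 servings → $14.32.
orange only: max(11/2, 252/47) = 5.5 servings → $4.12.
strawberries only: max(11/3, 252/34) = 7.412 servings → $7.04.
broccoli + bell pepper with both tight: 3.119 servings and 0.8214 servings → $4.30.
broccoli + orange: intersection lies outside the first quadrant.
broccoli + strawberries with both tight: 3.106 servings and 0.561 servings → $3.79.
bell pepper + orange with both tight: 0.26 servings and 5.24 servings → $4.25.
bell pepper + strawberries: the both-tight solution has a negative serving — not a feasible corner.
orange + strawberries with both tight: 5.233 servings and 0.1781 servings → $4.09.
The minimum over all feasible corners is $3.79.

$3.79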